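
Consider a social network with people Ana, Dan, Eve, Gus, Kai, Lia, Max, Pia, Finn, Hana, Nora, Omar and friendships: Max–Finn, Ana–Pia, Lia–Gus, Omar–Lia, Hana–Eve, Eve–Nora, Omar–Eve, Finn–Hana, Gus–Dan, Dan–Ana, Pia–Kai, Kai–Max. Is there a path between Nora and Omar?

Yes

From Nora we can reach Ana, Dan, Eve, Gus, Kai, Lia, Max, Pia, Finn, Hana, Nora, Omar, which includes Omar.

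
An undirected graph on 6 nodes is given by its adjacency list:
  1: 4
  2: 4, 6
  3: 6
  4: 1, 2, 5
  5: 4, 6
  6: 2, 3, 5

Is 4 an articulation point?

Yes

Deleting 4 raises the number of components from 1 to 2, so 4 is a cut vertex.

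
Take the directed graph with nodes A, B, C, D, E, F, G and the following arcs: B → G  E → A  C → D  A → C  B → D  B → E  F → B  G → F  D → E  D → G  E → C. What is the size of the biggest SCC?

{A, B, C, D, E, F, G} are all mutually reachable — one SCC of size 7.
The largest has 7 vertices.

7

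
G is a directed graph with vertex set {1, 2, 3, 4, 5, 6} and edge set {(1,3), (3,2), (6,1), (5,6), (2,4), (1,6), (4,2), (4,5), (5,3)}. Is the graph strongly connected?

Yes

From 1 we can reach every vertex (1, 2, 3, 4, 5, 6), and every vertex can reach 1 (1, 2, 3, 4, 5, 6). So the whole graph is one strongly connected component.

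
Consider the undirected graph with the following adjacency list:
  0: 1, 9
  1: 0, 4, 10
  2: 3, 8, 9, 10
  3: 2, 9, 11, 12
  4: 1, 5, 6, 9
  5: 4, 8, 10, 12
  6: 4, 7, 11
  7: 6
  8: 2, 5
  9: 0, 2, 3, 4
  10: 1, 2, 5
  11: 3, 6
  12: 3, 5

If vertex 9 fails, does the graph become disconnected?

Deleting 9 leaves 1 component (was 1) (its neighbors 0, 2, 3, 4 remain connected to each other), so 9 is not a cut vertex.

No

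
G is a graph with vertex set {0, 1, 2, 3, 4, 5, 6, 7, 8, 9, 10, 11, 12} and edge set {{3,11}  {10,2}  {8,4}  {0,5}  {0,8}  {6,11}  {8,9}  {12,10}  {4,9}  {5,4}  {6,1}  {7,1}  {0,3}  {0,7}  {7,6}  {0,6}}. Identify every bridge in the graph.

The edges on the cycle 0-5-4-9-8-0 are not bridges since each lies on that cycle.
But removing 12–10 disconnects 12 from 10; removing 10–2 disconnects 10 from 2 — these are bridges.

10-12, 10-2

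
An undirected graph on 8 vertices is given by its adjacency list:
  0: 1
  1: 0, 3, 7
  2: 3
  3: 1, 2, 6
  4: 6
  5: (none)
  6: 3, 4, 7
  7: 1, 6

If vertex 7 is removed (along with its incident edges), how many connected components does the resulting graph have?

2

With 7 gone, the remaining components are: {5}; {0, 1, 2, 3, 4, 6}.
That is 2 components.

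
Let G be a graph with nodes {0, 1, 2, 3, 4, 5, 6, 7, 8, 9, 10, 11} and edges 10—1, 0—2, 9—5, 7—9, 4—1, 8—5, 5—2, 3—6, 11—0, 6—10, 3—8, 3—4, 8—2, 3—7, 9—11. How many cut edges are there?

0

The edges on the cycle 3-6-10-1-4-3 are not bridges since each lies on that cycle.
Every edge lies on some cycle, so there are no bridges.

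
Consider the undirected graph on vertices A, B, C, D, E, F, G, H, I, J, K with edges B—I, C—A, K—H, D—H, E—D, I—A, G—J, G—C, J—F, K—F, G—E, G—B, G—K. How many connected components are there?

Starting from A we can reach A, B, C, D, E, F, G, H, I, J, K. That is one component of size 11.
Total: 1 component.

1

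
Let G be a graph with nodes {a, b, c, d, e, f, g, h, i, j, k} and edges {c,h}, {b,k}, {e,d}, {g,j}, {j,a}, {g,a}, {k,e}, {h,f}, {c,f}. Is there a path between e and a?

No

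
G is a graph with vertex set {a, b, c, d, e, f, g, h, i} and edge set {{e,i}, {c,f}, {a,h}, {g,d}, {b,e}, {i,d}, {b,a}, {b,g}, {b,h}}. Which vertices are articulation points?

b

Removing b increases the component count from 2 to 3, so b is a cut vertex.
By contrast removing e leaves 2 components; it is not a cut vertex. No other vertex is a cut vertex either.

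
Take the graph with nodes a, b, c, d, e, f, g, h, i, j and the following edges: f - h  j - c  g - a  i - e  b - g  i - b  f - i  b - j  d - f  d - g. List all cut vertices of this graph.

Removing b increases the component count from 1 to 2, so b is a cut vertex.
Removing f increases the component count from 1 to 2, so f is a cut vertex.
Removing g increases the component count from 1 to 2, so g is a cut vertex.
Likewise i, j are cut vertices.
By contrast removing e leaves 1 component; it is not a cut vertex. No other vertex is a cut vertex either.

b, f, g, i, j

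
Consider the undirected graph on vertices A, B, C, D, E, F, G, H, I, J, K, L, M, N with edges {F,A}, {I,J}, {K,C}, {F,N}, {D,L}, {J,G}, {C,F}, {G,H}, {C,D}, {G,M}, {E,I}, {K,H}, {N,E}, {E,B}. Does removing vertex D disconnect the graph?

Yes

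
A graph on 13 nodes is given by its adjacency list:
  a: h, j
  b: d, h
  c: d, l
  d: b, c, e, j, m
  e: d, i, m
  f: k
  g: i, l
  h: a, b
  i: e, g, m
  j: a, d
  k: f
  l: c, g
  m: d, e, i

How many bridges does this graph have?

1

The edges on the cycle d-c-l-g-i-e-d are not bridges since each lies on that cycle.
But removing f-k disconnects f from k — this is a bridge.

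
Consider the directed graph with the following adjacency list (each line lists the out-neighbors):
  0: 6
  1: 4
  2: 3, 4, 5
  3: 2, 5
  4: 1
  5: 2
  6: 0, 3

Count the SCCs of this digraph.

3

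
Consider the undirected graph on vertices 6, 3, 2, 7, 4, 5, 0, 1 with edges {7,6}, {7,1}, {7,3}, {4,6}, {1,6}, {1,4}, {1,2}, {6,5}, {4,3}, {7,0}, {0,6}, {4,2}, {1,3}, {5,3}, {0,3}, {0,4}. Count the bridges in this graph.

The edges on the cycle 7-1-4-6-5-3-7 are not bridges since each lies on that cycle.
Every edge lies on some cycle, so there are no bridges.

0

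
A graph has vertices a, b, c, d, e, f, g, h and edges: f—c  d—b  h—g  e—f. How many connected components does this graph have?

4

a is isolated — a component by itself.
Starting from b we can reach b, d. That is one component of size 2.
Starting from g we can reach g, h. That is one component of size 2.
Starting from c we can reach c, e, f. That is one component of size 3.
Total: 4 components.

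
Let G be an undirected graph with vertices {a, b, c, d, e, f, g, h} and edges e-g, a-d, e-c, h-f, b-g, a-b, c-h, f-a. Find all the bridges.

The edges on the cycle e-c-h-f-a-b-g-e are not bridges since each lies on that cycle.
But removing a-d disconnects a from d — this is a bridge.

a-d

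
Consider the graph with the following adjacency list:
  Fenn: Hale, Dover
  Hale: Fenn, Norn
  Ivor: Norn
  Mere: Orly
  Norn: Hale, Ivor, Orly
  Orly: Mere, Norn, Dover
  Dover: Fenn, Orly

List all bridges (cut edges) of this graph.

The edges on the cycle Orly-Dover-Fenn-Hale-Norn-Orly are not bridges since each lies on that cycle.
But removing Norn-Ivor disconnects Norn from Ivor; removing Orly-Mere disconnects Orly from Mere — these are bridges.

Ivor-Norn, Mere-Orly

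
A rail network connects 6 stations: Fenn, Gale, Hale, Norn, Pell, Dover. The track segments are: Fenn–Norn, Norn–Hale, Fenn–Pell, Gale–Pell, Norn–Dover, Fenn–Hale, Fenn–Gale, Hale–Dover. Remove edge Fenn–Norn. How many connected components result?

Fenn and Norn are still connected via Fenn-Hale-Norn, so the component count stays at 1.

1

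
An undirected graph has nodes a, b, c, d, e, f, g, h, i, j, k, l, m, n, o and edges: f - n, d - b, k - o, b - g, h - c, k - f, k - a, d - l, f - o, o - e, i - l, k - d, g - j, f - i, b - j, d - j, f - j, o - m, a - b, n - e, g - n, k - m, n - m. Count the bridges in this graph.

1

The edges on the cycle k-a-b-g-n-f-k are not bridges since each lies on that cycle.
But removing h - c disconnects h from c — this is a bridge.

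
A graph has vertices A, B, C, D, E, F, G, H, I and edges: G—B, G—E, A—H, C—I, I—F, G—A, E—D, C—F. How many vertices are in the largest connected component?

6

Starting from C we can reach C, F, I. That is one component of size 3.
Starting from A we can reach A, B, D, E, G, H. That is one component of size 6.
The largest has 6 vertices.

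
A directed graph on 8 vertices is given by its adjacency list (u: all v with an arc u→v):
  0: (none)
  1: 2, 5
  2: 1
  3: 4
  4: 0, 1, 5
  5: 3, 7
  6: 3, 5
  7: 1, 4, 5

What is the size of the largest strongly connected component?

{1, 2, 3, 4, 5, 7} are all mutually reachable — one SCC of size 6.
{0} is an SCC by itself.
{6} is an SCC by itself.
The largest has 6 vertices.

6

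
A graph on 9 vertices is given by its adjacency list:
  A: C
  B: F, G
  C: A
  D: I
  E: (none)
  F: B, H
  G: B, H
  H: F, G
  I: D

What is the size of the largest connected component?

4

E is isolated — a component by itself.
Starting from A we can reach A, C. That is one component of size 2.
Starting from D we can reach D, I. That is one component of size 2.
Starting from B we can reach B, F, G, H. That is one component of size 4.
The largest has 4 vertices.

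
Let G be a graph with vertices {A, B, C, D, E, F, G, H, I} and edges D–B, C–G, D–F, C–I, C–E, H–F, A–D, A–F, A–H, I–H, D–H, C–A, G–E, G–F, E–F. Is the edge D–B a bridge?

Removing D–B leaves no path between D and B: the component count goes from 1 to 2. So it is a bridge.

Yes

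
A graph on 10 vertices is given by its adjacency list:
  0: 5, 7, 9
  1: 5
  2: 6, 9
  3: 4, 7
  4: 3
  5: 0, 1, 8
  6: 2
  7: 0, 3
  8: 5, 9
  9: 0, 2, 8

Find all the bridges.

The edges on the cycle 5-8-9-0-5 are not bridges since each lies on that cycle.
But removing 3-4 disconnects 3 from 4; removing 9-2 disconnects 9 from 2; removing 7-3 disconnects 7 from 3; removing 0-7 disconnects 0 from 7 — these are bridges.
In total 6 edges are bridges.

0-7, 1-5, 2-6, 2-9, 3-4, 3-7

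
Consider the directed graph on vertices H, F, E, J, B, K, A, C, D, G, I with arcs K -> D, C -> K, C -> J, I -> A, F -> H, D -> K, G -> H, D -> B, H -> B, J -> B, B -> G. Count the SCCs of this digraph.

8

{B, G, H} are all mutually reachable — one SCC of size 3.
{D, K} are all mutually reachable — one SCC of size 2.
{F} is an SCC by itself.
{A} is an SCC by itself.
{J} is an SCC by itself.
(and 3 more singleton SCCs)
That gives 8 strongly connected components.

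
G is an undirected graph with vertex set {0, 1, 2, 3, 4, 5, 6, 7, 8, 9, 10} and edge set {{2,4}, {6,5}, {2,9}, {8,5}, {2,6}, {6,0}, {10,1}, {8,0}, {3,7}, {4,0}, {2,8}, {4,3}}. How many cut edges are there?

4

The edges on the cycle 2-4-0-8-2 are not bridges since each lies on that cycle.
But removing 2–9 disconnects 2 from 9; removing 3–4 disconnects 3 from 4; removing 10–1 disconnects 10 from 1; removing 3–7 disconnects 3 from 7 — these are bridges.
That makes 4 bridges.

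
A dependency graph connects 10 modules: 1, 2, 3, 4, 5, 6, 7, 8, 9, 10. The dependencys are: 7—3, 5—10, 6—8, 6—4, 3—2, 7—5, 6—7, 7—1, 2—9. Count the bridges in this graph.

removing 6—7 disconnects 6 from 7; removing 5—7 disconnects 5 from 7; removing 3—2 disconnects 3 from 2; removing 4—6 disconnects 4 from 6 — these are bridges.
In total 9 edges are bridges.

9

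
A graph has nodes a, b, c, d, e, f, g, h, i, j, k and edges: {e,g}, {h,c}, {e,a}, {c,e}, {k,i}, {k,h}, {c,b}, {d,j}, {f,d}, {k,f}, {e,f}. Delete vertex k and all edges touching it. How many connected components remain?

2

With k gone, the remaining components are: {i}; {a, b, c, d, e, f, g, h, j}.
That is 2 components.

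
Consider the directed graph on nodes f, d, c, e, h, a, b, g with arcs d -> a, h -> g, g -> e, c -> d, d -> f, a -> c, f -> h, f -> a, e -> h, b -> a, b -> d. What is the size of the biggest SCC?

{a, c, d, f} are all mutually reachable — one SCC of size 4.
{e, g, h} are all mutually reachable — one SCC of size 3.
{b} is an SCC by itself.
The largest has 4 vertices.

4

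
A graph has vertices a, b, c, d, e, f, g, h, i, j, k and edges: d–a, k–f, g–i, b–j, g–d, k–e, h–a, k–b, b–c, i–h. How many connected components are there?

Starting from a we can reach a, d, g, h, i. That is one component of size 5.
Starting from b we can reach b, c, e, f, j, k. That is one component of size 6.
Total: 2 components.

2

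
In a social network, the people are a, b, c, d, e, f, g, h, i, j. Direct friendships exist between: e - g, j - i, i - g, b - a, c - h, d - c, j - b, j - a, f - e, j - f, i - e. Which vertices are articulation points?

c, j

Removing c increases the component count from 2 to 3, so c is a cut vertex.
Removing j increases the component count from 2 to 3, so j is a cut vertex.
By contrast removing d leaves 2 components; it is not a cut vertex. No other vertex is a cut vertex either.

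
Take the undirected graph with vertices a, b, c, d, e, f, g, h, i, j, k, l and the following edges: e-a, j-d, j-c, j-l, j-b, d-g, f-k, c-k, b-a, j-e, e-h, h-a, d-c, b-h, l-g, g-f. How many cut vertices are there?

1

Removing j increases the component count from 2 to 3, so j is a cut vertex.
By contrast removing k leaves 2 components; it is not a cut vertex. No other vertex is a cut vertex either.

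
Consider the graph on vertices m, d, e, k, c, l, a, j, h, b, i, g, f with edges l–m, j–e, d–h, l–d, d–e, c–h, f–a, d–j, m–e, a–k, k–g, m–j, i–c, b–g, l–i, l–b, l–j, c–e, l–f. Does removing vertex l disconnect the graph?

Deleting l raises the number of components from 1 to 2, so l is a cut vertex.

Yes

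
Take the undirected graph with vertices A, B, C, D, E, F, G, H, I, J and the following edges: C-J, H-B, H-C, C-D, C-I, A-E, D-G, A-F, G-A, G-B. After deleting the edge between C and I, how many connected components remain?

Before removal there is 1 component.
C-I is a bridge — removing it separates C's side from I's side.
After removal: 2 components.

2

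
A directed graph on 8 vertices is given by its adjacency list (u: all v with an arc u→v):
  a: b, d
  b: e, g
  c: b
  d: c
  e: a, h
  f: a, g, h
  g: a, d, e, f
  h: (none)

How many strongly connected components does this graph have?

2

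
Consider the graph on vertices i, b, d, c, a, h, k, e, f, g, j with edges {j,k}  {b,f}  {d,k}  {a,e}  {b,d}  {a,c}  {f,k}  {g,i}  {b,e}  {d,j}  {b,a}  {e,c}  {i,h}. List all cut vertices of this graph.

b, i

Removing b increases the component count from 2 to 3, so b is a cut vertex.
Removing i increases the component count from 2 to 3, so i is a cut vertex.
By contrast removing a leaves 2 components; it is not a cut vertex. No other vertex is a cut vertex either.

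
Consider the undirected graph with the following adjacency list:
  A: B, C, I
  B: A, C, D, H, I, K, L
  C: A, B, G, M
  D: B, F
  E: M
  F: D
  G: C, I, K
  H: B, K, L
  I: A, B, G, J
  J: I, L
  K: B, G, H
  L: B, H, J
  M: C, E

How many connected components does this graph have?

Starting from A we can reach A, B, C, D, E, F, G, H, I, J, K, L, M. That is one component of size 13.
Total: 1 component.

1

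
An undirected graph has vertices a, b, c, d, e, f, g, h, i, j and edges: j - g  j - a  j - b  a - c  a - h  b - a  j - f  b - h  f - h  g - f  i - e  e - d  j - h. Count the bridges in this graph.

3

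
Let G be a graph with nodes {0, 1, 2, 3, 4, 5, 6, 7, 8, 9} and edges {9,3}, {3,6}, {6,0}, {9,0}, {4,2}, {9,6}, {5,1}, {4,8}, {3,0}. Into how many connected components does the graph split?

4

7 is isolated — a component by itself.
Starting from 1 we can reach 1, 5. That is one component of size 2.
Starting from 2 we can reach 2, 4, 8. That is one component of size 3.
Starting from 0 we can reach 0, 3, 6, 9. That is one component of size 4.
Total: 4 components.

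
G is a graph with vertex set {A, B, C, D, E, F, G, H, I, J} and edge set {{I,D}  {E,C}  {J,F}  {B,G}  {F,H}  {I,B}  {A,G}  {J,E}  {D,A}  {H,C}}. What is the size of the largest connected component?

Starting from A we can reach A, B, D, G, I. That is one component of size 5.
Starting from C we can reach C, E, F, H, J. That is one component of size 5.
The largest has 5 vertices.

5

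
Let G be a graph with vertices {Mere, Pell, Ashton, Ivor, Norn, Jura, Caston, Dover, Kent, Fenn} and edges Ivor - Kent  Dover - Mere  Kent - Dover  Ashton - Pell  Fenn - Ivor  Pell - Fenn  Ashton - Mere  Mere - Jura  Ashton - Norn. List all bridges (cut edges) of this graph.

Ashton-Norn, Jura-Mere

The edges on the cycle Ashton-Pell-Fenn-Ivor-Kent-Dover-Mere-Ashton are not bridges since each lies on that cycle.
But removing Ashton - Norn disconnects Ashton from Norn; removing Jura - Mere disconnects Jura from Mere — these are bridges.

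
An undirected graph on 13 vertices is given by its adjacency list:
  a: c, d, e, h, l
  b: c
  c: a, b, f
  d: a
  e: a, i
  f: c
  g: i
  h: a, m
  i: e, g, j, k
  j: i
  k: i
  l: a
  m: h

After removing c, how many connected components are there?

3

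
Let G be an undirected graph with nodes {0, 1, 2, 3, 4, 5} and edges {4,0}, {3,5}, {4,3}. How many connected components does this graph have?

2 is isolated — a component by itself.
1 is isolated — a component by itself.
Starting from 0 we can reach 0, 3, 4, 5. That is one component of size 4.
Total: 3 components.

3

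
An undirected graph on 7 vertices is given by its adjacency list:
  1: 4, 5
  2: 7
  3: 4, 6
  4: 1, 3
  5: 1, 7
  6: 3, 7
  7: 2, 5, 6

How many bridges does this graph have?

The edges on the cycle 1-4-3-6-7-5-1 are not bridges since each lies on that cycle.
But removing 7-2 disconnects 7 from 2 — this is a bridge.

1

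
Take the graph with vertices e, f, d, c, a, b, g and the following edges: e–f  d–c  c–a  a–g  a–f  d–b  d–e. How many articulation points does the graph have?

2

Removing a increases the component count from 1 to 2, so a is a cut vertex.
Removing d increases the component count from 1 to 2, so d is a cut vertex.
By contrast removing b leaves 1 component; it is not a cut vertex. No other vertex is a cut vertex either.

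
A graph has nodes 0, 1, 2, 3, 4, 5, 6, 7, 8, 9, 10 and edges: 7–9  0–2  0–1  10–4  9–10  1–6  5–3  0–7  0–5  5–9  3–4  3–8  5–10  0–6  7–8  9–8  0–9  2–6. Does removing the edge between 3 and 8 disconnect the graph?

No

After removing 3–8, the path 3-5-9-8 still connects them, so the edge is not a bridge.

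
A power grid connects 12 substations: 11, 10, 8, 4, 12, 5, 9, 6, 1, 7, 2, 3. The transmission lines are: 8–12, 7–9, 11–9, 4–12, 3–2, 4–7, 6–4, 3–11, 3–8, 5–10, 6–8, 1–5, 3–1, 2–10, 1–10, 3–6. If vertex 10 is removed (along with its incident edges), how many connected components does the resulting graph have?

With 10 gone, the remaining components are: {1, 2, 3, 4, 5, 6, 7, 8, 9, 11, 12}.
That is 1 component.

1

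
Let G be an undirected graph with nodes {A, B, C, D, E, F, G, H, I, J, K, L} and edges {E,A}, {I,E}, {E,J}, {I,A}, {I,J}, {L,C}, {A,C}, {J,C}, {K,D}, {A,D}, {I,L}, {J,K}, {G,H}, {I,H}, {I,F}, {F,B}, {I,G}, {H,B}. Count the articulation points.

1

Removing I increases the component count from 1 to 2, so I is a cut vertex.
By contrast removing F leaves 1 component; it is not a cut vertex. No other vertex is a cut vertex either.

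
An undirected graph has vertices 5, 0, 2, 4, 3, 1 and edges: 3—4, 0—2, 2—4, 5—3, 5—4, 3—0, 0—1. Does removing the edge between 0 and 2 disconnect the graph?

After removing 0—2, the path 0-3-4-2 still connects them, so the edge is not a bridge.

No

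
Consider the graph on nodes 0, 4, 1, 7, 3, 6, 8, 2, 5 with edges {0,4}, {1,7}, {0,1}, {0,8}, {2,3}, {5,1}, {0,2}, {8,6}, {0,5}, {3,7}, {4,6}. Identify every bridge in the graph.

The edges on the cycle 0-4-6-8-0 are not bridges since each lies on that cycle.
Every edge lies on some cycle, so there are no bridges.

none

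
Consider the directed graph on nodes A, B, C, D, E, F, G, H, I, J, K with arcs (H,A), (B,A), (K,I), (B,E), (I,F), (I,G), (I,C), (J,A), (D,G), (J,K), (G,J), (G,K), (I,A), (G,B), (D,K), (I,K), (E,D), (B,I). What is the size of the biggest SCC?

7

{B, D, E, G, I, J, K} are all mutually reachable — one SCC of size 7.
{H} is an SCC by itself.
{C} is an SCC by itself.
{A} is an SCC by itself.
{F} is an SCC by itself.
The largest has 7 vertices.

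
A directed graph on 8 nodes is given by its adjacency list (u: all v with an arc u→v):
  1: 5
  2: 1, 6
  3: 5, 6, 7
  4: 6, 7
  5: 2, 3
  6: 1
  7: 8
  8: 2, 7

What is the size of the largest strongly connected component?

{1, 2, 3, 5, 6, 7, 8} are all mutually reachable — one SCC of size 7.
{4} is an SCC by itself.
The largest has 7 vertices.

7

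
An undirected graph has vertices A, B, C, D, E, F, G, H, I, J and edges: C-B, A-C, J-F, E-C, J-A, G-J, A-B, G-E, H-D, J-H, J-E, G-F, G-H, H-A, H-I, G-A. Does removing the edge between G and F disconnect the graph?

After removing G-F, the path G-J-F still connects them, so the edge is not a bridge.

No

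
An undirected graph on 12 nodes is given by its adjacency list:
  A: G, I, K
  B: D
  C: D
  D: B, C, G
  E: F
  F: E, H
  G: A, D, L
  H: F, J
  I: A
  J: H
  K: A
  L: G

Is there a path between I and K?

Yes

From I we can reach A, B, C, D, G, I, K, L, which includes K.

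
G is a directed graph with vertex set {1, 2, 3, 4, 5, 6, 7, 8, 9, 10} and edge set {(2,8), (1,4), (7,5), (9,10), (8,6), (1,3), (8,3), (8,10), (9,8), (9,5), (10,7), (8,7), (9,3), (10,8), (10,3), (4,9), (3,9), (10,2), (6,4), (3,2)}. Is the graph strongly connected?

There is no directed path from 10 to 1, so the graph is not strongly connected.

No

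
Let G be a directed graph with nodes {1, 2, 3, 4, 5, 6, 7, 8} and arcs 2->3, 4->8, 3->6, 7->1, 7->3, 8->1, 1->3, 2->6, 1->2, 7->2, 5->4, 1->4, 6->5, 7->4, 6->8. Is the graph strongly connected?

There is no directed path from 5 to 7, so the graph is not strongly connected.

No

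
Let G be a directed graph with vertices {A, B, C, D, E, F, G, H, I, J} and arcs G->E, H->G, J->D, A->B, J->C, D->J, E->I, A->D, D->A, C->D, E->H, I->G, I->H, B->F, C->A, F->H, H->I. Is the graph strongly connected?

No

There is no directed path from G to B, so the graph is not strongly connected.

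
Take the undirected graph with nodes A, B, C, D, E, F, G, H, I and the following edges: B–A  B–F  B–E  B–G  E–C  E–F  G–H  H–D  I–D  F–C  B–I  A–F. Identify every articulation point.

B

Removing B increases the component count from 1 to 2, so B is a cut vertex.
By contrast removing C leaves 1 component; it is not a cut vertex. No other vertex is a cut vertex either.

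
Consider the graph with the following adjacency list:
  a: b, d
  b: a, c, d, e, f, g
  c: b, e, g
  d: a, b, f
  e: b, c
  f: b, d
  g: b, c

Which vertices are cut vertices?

b

Removing b increases the component count from 1 to 2, so b is a cut vertex.
By contrast removing d leaves 1 component; it is not a cut vertex. No other vertex is a cut vertex either.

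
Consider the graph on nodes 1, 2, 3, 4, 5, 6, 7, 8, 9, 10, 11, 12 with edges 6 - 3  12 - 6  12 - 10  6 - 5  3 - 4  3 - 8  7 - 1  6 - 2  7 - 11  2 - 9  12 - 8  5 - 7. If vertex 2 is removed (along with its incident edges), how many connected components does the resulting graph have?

With 2 gone, the remaining components are: {9}; {1, 3, 4, 5, 6, 7, 8, 10, 11, 12}.
That is 2 components.

2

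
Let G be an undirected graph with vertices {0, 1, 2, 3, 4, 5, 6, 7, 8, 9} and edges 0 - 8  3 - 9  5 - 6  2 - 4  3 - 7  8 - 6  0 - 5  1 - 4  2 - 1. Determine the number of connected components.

3

Starting from 3 we can reach 3, 7, 9. That is one component of size 3.
Starting from 1 we can reach 1, 2, 4. That is one component of size 3.
Starting from 0 we can reach 0, 5, 6, 8. That is one component of size 4.
Total: 3 components.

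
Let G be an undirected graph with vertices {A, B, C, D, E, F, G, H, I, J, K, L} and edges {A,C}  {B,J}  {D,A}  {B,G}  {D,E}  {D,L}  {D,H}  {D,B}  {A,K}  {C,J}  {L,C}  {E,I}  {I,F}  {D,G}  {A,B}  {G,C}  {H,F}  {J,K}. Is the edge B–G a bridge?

No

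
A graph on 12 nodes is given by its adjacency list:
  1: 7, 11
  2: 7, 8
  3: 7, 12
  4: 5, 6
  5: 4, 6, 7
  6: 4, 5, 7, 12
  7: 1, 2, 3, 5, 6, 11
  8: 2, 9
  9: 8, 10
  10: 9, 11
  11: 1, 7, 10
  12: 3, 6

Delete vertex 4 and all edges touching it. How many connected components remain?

With 4 gone, the remaining components are: {1, 2, 3, 5, 6, 7, 8, 9, 10, 11, 12}.
That is 1 component.

1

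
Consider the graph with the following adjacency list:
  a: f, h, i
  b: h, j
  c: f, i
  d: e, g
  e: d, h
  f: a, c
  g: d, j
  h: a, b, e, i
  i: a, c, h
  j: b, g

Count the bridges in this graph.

0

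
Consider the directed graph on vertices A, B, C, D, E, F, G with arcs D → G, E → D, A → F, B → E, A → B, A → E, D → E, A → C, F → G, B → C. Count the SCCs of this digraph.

{D, E} are all mutually reachable — one SCC of size 2.
{F} is an SCC by itself.
{A} is an SCC by itself.
{G} is an SCC by itself.
{C} is an SCC by itself.
(and 1 more singleton SCC)
That gives 6 strongly connected components.

6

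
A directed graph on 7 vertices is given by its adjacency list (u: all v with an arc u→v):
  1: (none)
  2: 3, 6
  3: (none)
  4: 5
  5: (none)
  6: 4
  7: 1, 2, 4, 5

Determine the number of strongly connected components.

{7} is an SCC by itself.
{6} is an SCC by itself.
{4} is an SCC by itself.
{2} is an SCC by itself.
{1} is an SCC by itself.
(and 2 more singleton SCCs)
That gives 7 strongly connected components.

7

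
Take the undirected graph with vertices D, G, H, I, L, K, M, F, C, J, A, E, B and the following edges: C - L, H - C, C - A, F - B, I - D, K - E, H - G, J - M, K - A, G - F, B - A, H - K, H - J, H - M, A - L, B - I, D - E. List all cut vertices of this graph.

H

Removing H increases the component count from 1 to 2, so H is a cut vertex.
By contrast removing J leaves 1 component; it is not a cut vertex. No other vertex is a cut vertex either.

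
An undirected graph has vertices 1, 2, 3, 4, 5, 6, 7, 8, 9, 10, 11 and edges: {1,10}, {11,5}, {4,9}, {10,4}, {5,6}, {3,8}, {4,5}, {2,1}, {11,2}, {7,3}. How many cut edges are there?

The edges on the cycle 11-2-1-10-4-5-11 are not bridges since each lies on that cycle.
But removing 7–3 disconnects 7 from 3; removing 5–6 disconnects 5 from 6; removing 3–8 disconnects 3 from 8; removing 4–9 disconnects 4 from 9 — these are bridges.
That makes 4 bridges.

4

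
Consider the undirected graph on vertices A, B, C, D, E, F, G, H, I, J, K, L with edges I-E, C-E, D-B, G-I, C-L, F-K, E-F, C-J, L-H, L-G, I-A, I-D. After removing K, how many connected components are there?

1

With K gone, the remaining components are: {A, B, C, D, E, F, G, H, I, J, L}.
That is 1 component.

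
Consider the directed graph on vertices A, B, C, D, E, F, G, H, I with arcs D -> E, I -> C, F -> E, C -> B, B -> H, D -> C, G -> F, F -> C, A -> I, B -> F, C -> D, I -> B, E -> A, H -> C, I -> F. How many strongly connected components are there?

{A, B, C, D, E, F, H, I} are all mutually reachable — one SCC of size 8.
{G} is an SCC by itself.
That gives 2 strongly connected components.

2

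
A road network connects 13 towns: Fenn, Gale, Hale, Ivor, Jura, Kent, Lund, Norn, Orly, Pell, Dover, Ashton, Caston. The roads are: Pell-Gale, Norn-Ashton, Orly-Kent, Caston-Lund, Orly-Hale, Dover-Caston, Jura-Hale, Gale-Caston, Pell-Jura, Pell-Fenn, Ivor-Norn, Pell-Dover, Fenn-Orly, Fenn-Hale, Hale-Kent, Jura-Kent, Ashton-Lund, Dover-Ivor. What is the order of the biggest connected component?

13

Starting from Fenn we can reach Fenn, Gale, Hale, Ivor, Jura, Kent, Lund, Norn, Orly, Pell, Dover, Ashton, Caston. That is one component of size 13.
The largest has 13 vertices.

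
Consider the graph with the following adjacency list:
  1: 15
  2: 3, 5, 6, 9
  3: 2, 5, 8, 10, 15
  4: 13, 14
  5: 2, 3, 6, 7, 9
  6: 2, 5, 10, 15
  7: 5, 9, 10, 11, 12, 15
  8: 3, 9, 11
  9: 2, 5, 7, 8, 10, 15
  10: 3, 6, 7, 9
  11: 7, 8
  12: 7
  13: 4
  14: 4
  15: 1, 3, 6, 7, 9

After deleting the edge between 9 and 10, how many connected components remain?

9 and 10 are still connected via 9-7-10, so the component count stays at 2.

2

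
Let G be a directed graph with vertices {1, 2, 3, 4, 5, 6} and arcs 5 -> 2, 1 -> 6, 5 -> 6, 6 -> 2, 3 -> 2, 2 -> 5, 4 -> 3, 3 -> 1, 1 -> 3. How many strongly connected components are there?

3

{2, 5, 6} are all mutually reachable — one SCC of size 3.
{1, 3} are all mutually reachable — one SCC of size 2.
{4} is an SCC by itself.
That gives 3 strongly connected components.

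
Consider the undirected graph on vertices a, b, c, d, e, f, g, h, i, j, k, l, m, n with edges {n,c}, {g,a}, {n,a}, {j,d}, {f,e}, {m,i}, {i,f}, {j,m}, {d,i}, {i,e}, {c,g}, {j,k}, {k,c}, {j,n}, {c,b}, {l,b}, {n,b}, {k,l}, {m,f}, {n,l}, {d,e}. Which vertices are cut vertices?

j

Removing j increases the component count from 2 to 3, so j is a cut vertex.
By contrast removing c leaves 2 components; it is not a cut vertex. No other vertex is a cut vertex either.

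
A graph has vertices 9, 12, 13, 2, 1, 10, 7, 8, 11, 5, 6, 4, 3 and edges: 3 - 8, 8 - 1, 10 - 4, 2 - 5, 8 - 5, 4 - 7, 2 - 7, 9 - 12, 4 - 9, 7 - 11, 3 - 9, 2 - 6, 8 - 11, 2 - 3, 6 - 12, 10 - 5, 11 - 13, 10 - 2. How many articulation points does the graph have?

2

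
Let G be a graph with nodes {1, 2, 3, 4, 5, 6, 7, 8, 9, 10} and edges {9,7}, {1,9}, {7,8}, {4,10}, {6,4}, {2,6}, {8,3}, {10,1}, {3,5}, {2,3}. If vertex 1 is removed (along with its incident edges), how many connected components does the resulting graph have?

1

With 1 gone, the remaining components are: {2, 3, 4, 5, 6, 7, 8, 9, 10}.
That is 1 component.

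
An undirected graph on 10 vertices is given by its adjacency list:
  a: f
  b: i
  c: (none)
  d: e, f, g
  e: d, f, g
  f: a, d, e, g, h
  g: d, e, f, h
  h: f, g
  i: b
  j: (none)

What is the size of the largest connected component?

j is isolated — a component by itself.
c is isolated — a component by itself.
Starting from b we can reach b, i. That is one component of size 2.
Starting from a we can reach a, d, e, f, g, h. That is one component of size 6.
The largest has 6 vertices.

6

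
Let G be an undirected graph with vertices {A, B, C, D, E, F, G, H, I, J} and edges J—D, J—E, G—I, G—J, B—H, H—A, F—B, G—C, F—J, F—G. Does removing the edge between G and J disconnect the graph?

No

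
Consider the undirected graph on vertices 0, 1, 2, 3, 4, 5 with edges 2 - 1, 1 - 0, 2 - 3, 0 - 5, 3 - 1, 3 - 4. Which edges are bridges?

0-1, 0-5, 3-4

The edges on the cycle 2-3-1-2 are not bridges since each lies on that cycle.
But removing 3 - 4 disconnects 3 from 4; removing 1 - 0 disconnects 1 from 0; removing 0 - 5 disconnects 0 from 5 — these are bridges.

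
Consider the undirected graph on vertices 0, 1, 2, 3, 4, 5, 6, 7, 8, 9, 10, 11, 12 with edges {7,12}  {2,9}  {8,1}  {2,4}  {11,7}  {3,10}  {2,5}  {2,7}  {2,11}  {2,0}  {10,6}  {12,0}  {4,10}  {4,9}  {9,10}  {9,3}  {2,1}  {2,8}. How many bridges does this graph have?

The edges on the cycle 9-3-10-9 are not bridges since each lies on that cycle.
But removing 2-5 disconnects 2 from 5; removing 10-6 disconnects 10 from 6 — these are bridges.
That makes 2 bridges.

2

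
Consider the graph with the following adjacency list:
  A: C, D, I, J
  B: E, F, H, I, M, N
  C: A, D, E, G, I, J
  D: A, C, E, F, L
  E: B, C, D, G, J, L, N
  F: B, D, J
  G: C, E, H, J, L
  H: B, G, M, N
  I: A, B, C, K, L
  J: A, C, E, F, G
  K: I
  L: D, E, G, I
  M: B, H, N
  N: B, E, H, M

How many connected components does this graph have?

Starting from A we can reach A, B, C, D, E, F, G, H, I, J, K, L, M, N. That is one component of size 14.
Total: 1 component.

1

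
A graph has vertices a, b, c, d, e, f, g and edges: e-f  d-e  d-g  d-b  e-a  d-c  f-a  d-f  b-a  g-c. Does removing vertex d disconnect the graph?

Yes

Deleting d raises the number of components from 1 to 2, so d is a cut vertex.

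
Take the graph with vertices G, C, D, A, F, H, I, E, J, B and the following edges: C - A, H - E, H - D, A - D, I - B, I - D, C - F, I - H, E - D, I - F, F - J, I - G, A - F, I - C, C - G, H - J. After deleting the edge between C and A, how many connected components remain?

1

C and A are still connected via C-F-A, so the component count stays at 1.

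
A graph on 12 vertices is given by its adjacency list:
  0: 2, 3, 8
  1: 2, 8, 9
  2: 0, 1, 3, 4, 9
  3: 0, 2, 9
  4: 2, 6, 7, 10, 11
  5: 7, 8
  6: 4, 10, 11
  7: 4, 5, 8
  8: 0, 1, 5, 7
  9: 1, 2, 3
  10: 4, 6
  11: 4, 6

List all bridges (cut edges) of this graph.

none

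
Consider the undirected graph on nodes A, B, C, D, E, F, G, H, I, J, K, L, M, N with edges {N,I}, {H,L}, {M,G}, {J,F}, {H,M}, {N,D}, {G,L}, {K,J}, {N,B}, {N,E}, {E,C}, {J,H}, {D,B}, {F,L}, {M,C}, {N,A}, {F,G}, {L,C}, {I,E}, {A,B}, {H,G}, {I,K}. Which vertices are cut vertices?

Removing N increases the component count from 1 to 2, so N is a cut vertex.
By contrast removing J leaves 1 component; it is not a cut vertex. No other vertex is a cut vertex either.

N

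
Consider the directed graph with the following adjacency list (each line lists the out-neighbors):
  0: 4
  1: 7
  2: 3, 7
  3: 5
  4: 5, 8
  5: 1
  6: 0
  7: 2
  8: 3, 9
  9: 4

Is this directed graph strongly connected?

No

There is no directed path from 4 to 6, so the graph is not strongly connected.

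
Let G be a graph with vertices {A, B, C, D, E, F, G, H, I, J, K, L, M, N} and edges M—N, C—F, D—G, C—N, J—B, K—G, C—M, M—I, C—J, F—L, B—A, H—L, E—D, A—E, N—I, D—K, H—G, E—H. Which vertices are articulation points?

Removing C increases the component count from 1 to 2, so C is a cut vertex.
By contrast removing B leaves 1 component; it is not a cut vertex. No other vertex is a cut vertex either.

C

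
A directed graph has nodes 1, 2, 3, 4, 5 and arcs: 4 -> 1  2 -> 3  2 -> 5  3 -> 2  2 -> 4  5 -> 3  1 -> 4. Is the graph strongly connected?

There is no directed path from 4 to 5, so the graph is not strongly connected.

No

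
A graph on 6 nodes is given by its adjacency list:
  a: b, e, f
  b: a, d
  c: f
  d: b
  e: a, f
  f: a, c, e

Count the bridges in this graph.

3

The edges on the cycle a-f-e-a are not bridges since each lies on that cycle.
But removing c-f disconnects c from f; removing b-d disconnects b from d; removing b-a disconnects b from a — these are bridges.
That makes 3 bridges.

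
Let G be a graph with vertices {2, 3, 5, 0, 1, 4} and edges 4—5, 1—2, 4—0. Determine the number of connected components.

3

3 is isolated — a component by itself.
Starting from 1 we can reach 1, 2. That is one component of size 2.
Starting from 0 we can reach 0, 4, 5. That is one component of size 3.
Total: 3 components.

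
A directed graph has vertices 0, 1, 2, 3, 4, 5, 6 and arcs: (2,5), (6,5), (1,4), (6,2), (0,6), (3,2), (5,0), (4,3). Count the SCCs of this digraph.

4

{0, 2, 5, 6} are all mutually reachable — one SCC of size 4.
{3} is an SCC by itself.
{4} is an SCC by itself.
{1} is an SCC by itself.
That gives 4 strongly connected components.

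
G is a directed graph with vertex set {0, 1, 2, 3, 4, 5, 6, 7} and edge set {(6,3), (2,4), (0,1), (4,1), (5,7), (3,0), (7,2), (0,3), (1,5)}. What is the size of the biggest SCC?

{1, 2, 4, 5, 7} are all mutually reachable — one SCC of size 5.
{0, 3} are all mutually reachable — one SCC of size 2.
{6} is an SCC by itself.
The largest has 5 vertices.

5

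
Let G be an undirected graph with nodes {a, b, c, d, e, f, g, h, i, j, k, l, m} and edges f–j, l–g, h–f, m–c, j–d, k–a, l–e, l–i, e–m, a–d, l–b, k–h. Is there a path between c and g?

From c we can reach b, c, e, g, i, l, m, which includes g.

Yes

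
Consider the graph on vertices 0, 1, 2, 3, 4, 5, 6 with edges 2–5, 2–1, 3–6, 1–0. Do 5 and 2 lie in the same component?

Yes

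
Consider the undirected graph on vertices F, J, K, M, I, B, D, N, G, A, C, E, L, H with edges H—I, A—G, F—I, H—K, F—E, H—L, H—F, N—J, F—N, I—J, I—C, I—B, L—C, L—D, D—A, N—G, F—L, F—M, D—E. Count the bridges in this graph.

The edges on the cycle F-L-D-A-G-N-F are not bridges since each lies on that cycle.
But removing I—B disconnects I from B; removing M—F disconnects M from F; removing H—K disconnects H from K — these are bridges.
That makes 3 bridges.

3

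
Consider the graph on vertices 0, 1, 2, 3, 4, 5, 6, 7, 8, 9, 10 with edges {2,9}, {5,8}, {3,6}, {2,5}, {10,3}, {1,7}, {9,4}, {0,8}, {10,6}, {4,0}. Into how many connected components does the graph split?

3

Starting from 1 we can reach 1, 7. That is one component of size 2.
Starting from 3 we can reach 3, 6, 10. That is one component of size 3.
Starting from 0 we can reach 0, 2, 4, 5, 8, 9. That is one component of size 6.
Total: 3 components.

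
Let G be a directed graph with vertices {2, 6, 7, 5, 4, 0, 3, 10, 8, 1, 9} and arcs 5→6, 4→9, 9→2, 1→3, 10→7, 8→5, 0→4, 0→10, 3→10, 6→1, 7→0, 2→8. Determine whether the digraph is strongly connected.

From 4 we can reach every vertex (0, 1, 2, 3, 4, 5, 6, 7, 8, 9, 10), and every vertex can reach 4 (0, 1, 2, 3, 4, 5, 6, 7, 8, 9, 10). So the whole graph is one strongly connected component.

Yes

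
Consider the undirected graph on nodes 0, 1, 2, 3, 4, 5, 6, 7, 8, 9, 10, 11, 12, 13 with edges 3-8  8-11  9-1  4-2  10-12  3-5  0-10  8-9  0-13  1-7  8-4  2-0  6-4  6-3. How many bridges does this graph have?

The edges on the cycle 6-3-8-4-6 are not bridges since each lies on that cycle.
But removing 8-11 disconnects 8 from 11; removing 1-7 disconnects 1 from 7; removing 10-12 disconnects 10 from 12; removing 13-0 disconnects 13 from 0 — these are bridges.
In total 10 edges are bridges.

10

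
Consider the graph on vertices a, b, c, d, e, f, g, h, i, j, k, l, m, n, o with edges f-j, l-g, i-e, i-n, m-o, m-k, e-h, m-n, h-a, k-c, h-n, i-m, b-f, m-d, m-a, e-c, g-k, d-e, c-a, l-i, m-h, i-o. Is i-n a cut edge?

No

After removing i-n, the path i-m-n still connects them, so the edge is not a bridge.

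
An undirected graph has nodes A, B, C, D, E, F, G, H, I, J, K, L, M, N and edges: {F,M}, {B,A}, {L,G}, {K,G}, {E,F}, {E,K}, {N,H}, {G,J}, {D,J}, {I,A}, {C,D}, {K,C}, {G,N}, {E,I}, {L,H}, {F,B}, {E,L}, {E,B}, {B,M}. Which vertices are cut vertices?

Removing E increases the component count from 1 to 2, so E is a cut vertex.
By contrast removing G leaves 1 component; it is not a cut vertex. No other vertex is a cut vertex either.

E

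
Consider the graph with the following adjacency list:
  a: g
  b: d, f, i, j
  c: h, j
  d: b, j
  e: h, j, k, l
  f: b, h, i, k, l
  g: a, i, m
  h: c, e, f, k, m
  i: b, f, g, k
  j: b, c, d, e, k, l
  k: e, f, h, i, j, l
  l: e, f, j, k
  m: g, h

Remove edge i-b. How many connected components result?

1

i and b are still connected via i-f-b, so the component count stays at 1.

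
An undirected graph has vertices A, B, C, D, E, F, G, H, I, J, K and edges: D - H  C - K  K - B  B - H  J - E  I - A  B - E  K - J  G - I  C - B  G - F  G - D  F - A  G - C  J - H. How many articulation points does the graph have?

Removing G increases the component count from 1 to 2, so G is a cut vertex.
By contrast removing E leaves 1 component; it is not a cut vertex. No other vertex is a cut vertex either.

1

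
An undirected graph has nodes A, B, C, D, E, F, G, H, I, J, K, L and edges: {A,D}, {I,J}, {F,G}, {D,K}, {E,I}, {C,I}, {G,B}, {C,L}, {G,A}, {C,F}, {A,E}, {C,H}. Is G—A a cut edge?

After removing G—A, the path G-F-C-I-E-A still connects them, so the edge is not a bridge.

No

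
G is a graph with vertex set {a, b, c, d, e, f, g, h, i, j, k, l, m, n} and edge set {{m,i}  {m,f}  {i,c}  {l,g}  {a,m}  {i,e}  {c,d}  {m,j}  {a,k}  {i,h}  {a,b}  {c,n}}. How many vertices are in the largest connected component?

Starting from g we can reach g, l. That is one component of size 2.
Starting from a we can reach a, b, c, d, e, f, h, i, j, k, m, n. That is one component of size 12.
The largest has 12 vertices.

12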